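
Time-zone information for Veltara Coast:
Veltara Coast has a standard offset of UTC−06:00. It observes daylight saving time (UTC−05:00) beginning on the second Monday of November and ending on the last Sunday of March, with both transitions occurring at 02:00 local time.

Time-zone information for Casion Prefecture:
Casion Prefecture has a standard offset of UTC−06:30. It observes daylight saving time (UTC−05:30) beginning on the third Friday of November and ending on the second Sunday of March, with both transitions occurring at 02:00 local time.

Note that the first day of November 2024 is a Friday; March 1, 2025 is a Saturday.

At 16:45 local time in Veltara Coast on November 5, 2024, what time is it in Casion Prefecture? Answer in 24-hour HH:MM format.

16:15

1 November 2024 is a Friday, so the first Monday is November 4 and the second is November 11.
1 March 2025 is a Saturday, so Sundays fall on 2, 9, 16, 23, 30; the last is March 30.
November 5, 2024 does not fall between 11 November 2024 and 30 March 2025, so daylight saving is not in effect and Veltara Coast is at UTC−06:00.
16:45 Veltara Coast + 6h = 22:45 UTC.
1 November 2024 is a Friday, so the first Friday is November 1 and the third is November 15.
1 March 2025 is a Saturday, so the first Sunday is March 2 and the second is March 9.
At the standard offset (UTC−06:30), 22:45 UTC − 6h30m = 16:15 Casion Prefecture standard time.
Daylight saving runs 15 November 2024 – 9 March 2025; the standard-time date in Casion Prefecture, November 5, 2024, is outside that window, so Casion Prefecture is on standard time at UTC−06:30.
22:45 UTC − 6h30m = 16:15 Casion Prefecture.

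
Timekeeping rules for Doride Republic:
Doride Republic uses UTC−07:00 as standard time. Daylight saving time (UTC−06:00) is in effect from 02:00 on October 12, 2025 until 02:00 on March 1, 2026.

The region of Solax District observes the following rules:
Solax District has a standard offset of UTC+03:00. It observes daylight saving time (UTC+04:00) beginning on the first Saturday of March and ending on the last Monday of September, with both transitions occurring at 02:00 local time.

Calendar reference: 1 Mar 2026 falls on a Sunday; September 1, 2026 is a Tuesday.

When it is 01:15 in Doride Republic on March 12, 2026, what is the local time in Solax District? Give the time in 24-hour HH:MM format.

12:15

March 12, 2026 does not fall between 12 October 2025 and 1 March 2026, so daylight saving is not in effect and Doride Republic is at UTC−07:00.
01:15 Doride Republic + 7h = 08:15 UTC.
1 March 2026 is a Sunday, so the first Saturday is March 7.
1 September 2026 is a Tuesday, so Mondays fall on 7, 14, 21, 28; the last is September 28.
At the standard offset (UTC+03:00), 08:15 UTC + 3h = 11:15 Solax District standard time.
The standard-time date in Solax District, March 12, 2026, falls between 7 March and 28 September, so daylight saving is in effect and Solax District is at UTC+04:00.
08:15 UTC + 4h = 12:15 Solax District.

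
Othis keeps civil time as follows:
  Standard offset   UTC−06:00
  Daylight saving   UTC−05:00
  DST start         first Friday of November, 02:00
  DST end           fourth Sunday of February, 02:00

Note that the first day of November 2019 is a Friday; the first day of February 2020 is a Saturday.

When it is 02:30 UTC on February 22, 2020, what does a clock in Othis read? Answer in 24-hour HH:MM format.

21:30

1 November 2019 is a Friday, so the first Friday is November 1.
1 February 2020 is a Saturday, so the first Sunday is February 2 and the fourth is February 23.
At the standard offset (UTC−06:00), 02:30 UTC − 6h = 20:30 Othis standard time (rolling into the previous day, 21 February 2020).
Daylight saving runs 1 November 2019 – 23 February 2020; the standard-time date in Othis, February 21, 2020, is inside that window, so Othis is at UTC−05:00.
02:30 UTC − 5h = 21:30 local (rolling into the previous day, 21 February 2020).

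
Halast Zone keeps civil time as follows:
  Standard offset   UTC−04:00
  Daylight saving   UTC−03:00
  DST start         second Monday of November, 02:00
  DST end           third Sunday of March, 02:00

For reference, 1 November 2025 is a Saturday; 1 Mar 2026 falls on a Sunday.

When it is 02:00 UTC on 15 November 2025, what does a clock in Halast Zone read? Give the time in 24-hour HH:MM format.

1 November 2025 is a Saturday, so the first Monday is November 3 and the second is November 10.
1 March 2026 is a Sunday, so the first Sunday is March 1 and the third is March 15.
At the standard offset (UTC−04:00), 02:00 UTC − 4h = 22:00 Halast Zone standard time (rolling into the previous day, 14 November 2025).
The standard-time date in Halast Zone, 14 November 2025, falls between 10 November 2025 and 15 March 2026, so daylight saving is in effect and Halast Zone is at UTC−03:00.
02:00 UTC − 3h = 23:00 local (rolling into the previous day, 14 November 2025).

23:00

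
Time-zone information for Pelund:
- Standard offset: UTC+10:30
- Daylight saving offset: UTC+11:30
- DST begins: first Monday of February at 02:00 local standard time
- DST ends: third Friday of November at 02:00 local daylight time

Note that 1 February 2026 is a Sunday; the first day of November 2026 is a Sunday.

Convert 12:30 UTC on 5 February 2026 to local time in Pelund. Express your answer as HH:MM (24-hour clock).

00:00

1 February 2026 is a Sunday, so the first Monday is February 2.
1 November 2026 is a Sunday, so the first Friday is November 6 and the third is November 20.
At the standard offset (UTC+10:30), 12:30 UTC + 10h30m = 23:00 Pelund standard time.
Daylight saving runs 2 February – 20 November; the standard-time date in Pelund, 5 February 2026, is inside that window, so Pelund is at UTC+11:30.
12:30 UTC + 11h30m = 00:00 local (rolling into the next day, 6 February 2026).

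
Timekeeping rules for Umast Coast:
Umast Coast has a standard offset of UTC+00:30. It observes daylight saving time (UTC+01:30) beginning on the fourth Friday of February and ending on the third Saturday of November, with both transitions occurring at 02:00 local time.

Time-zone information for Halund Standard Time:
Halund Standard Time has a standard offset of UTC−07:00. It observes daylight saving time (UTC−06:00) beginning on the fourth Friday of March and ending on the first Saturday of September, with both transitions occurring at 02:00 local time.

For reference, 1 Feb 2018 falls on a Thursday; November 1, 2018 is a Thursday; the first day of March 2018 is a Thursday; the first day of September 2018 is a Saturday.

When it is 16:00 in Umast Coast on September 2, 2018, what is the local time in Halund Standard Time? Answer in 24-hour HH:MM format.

07:30

1 February 2018 is a Thursday, so the first Friday is February 2 and the fourth is February 23.
1 November 2018 is a Thursday, so the first Saturday is November 3 and the third is November 17.
September 2, 2018 lies within the daylight-saving period (23 February – 17 November), so Umast Coast is on daylight time, UTC+01:30.
16:00 Umast Coast − 1h30m = 14:30 UTC.
1 March 2018 is a Thursday, so the first Friday is March 2 and the fourth is March 23.
1 September 2018 is a Saturday, so the first Saturday is September 1.
At the standard offset (UTC−07:00), 14:30 UTC − 7h = 07:30 Halund Standard Time standard time.
Daylight saving runs 23 March – 1 September; the standard-time date in Halund Standard Time, September 2, 2018, is outside that window, so Halund Standard Time is on standard time at UTC−07:00.
14:30 UTC − 7h = 07:30 Halund Standard Time.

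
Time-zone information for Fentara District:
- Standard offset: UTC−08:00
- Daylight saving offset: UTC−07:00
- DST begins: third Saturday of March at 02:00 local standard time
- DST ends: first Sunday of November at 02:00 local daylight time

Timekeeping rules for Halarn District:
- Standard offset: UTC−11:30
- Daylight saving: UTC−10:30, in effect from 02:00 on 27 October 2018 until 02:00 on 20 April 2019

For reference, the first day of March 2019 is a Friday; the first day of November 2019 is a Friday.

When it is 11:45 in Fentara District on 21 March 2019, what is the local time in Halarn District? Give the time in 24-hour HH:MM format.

08:15

1 March 2019 is a Friday, so the first Saturday is March 2 and the third is March 16.
1 November 2019 is a Friday, so the first Sunday is November 3.
21 March 2019 lies within the daylight-saving period (16 March – 3 November), so Fentara District is on daylight time, UTC−07:00.
11:45 Fentara District + 7h = 18:45 UTC.
At the standard offset (UTC−11:30), 18:45 UTC − 11h30m = 07:15 Halarn District standard time.
The standard-time date in Halarn District, 21 March 2019, lies within the daylight-saving period (27 October 2018 – 20 April 2019), so Halarn District is on daylight time, UTC−10:30.
18:45 UTC − 10h30m = 08:15 Halarn District.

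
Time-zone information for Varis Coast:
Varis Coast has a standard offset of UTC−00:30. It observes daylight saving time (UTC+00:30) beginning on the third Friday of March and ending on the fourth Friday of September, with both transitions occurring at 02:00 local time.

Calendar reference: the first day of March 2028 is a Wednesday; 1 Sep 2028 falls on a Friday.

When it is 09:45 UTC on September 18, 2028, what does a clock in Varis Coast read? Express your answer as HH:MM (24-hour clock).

1 March 2028 is a Wednesday, so the first Friday is March 3 and the third is March 17.
1 September 2028 is a Friday, so the first Friday is September 1 and the fourth is September 22.
At the standard offset (UTC−00:30), 09:45 UTC − 0h30m = 09:15 Varis Coast standard time.
Daylight saving runs 17 March – 22 September; the standard-time date in Varis Coast, September 18, 2028, is inside that window, so Varis Coast is at UTC+00:30.
09:45 UTC + 0h30m = 10:15 local.

10:15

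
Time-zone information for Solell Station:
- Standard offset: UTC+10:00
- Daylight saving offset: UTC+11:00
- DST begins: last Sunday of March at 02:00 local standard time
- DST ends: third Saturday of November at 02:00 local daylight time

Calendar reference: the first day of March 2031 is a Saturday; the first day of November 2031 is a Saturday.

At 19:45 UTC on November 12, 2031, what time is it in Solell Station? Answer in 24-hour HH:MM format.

06:45

1 March 2031 is a Saturday, so Sundays fall on 2, 9, 16, 23, 30; the last is March 30.
1 November 2031 is a Saturday, so the first Saturday is November 1 and the third is November 15.
At the standard offset (UTC+10:00), 19:45 UTC + 10h = 05:45 Solell Station standard time (rolling into the next day, 13 November 2031).
The standard-time date in Solell Station, November 13, 2031, lies within the daylight-saving period (30 March – 15 November), so Solell Station is on daylight time, UTC+11:00.
19:45 UTC + 11h = 06:45 local (rolling into the next day, 13 November 2031).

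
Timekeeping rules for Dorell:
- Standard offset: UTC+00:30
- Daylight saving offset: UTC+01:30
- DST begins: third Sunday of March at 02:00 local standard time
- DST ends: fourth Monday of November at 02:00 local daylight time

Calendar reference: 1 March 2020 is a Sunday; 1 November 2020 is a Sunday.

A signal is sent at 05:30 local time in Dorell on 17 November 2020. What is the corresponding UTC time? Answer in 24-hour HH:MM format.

04:00

1 March 2020 is a Sunday, so the first Sunday is March 1 and the third is March 15.
1 November 2020 is a Sunday, so the first Monday is November 2 and the fourth is November 23.
17 November 2020 lies within the daylight-saving period (15 March – 23 November), so Dorell is on daylight time, UTC+01:30.
05:30 local − 1h30m = 04:00 UTC.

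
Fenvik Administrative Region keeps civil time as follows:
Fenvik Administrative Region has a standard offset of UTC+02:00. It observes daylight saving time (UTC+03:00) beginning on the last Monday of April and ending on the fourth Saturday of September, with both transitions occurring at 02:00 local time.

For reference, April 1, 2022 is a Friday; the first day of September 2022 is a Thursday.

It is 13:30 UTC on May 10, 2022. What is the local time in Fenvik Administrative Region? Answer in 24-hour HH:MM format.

16:30

1 April 2022 is a Friday, so Mondays fall on 4, 11, 18, 25; the last is April 25.
1 September 2022 is a Thursday, so the first Saturday is September 3 and the fourth is September 24.
At the standard offset (UTC+02:00), 13:30 UTC + 2h = 15:30 Fenvik Administrative Region standard time.
Daylight saving runs 25 April – 24 September; the standard-time date in Fenvik Administrative Region, May 10, 2022, is inside that window, so Fenvik Administrative Region is at UTC+03:00.
13:30 UTC + 3h = 16:30 local.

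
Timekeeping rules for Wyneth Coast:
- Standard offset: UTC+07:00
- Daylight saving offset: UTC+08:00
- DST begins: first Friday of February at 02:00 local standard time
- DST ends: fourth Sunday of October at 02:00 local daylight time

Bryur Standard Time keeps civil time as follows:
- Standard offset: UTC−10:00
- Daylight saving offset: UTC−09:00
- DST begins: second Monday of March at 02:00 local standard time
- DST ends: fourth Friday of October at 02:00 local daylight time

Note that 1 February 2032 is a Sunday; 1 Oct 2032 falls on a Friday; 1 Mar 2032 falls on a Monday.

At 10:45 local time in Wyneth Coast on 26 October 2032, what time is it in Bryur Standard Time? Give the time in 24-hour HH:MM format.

1 February 2032 is a Sunday, so the first Friday is February 6.
1 October 2032 is a Friday, so the first Sunday is October 3 and the fourth is October 24.
Daylight saving runs 6 February – 24 October; 26 October 2032 is outside that window, so Wyneth Coast is on standard time at UTC+07:00.
10:45 Wyneth Coast − 7h = 03:45 UTC.
1 March 2032 is a Monday, so the first Monday is March 1 and the second is March 8.
1 October 2032 is a Friday, so the first Friday is October 1 and the fourth is October 22.
At the standard offset (UTC−10:00), 03:45 UTC − 10h = 17:45 Bryur Standard Time standard time (rolling into the previous day, 25 October 2032).
The standard-time date in Bryur Standard Time, 25 October 2032, is outside the daylight-saving period (8 March – 22 October), so Bryur Standard Time is on standard time, UTC−10:00.
03:45 UTC − 10h = 17:45 Bryur Standard Time (rolling into the previous day, 25 October 2032).

17:45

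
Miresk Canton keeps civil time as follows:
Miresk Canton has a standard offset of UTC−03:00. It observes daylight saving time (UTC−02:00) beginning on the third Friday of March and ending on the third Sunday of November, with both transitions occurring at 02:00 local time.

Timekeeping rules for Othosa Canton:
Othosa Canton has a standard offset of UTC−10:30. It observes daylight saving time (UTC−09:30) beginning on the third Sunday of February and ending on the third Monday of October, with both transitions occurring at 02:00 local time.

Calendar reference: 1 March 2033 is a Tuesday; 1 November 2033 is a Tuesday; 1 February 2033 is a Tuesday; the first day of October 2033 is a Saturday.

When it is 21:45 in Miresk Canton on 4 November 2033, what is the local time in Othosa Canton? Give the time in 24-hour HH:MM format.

1 March 2033 is a Tuesday, so the first Friday is March 4 and the third is March 18.
1 November 2033 is a Tuesday, so the first Sunday is November 6 and the third is November 20.
Daylight saving runs 18 March – 20 November; 4 November 2033 is inside that window, so Miresk Canton is at UTC−02:00.
21:45 Miresk Canton + 2h = 23:45 UTC.
1 February 2033 is a Tuesday, so the first Sunday is February 6 and the third is February 20.
1 October 2033 is a Saturday, so the first Monday is October 3 and the third is October 17.
At the standard offset (UTC−10:30), 23:45 UTC − 10h30m = 13:15 Othosa Canton standard time.
The standard-time date in Othosa Canton, 4 November 2033, does not fall between 20 February and 17 October, so daylight saving is not in effect and Othosa Canton is at UTC−10:30.
23:45 UTC − 10h30m = 13:15 Othosa Canton.

13:15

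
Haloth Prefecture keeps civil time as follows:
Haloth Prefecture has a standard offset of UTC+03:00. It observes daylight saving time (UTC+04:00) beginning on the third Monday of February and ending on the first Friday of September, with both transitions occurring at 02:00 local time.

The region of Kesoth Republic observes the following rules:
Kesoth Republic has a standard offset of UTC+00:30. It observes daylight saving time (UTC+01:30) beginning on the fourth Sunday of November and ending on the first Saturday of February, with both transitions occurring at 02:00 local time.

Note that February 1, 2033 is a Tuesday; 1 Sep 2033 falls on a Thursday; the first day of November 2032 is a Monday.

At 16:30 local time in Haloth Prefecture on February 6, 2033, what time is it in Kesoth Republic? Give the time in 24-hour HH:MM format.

14:00

1 February 2033 is a Tuesday, so the first Monday is February 7 and the third is February 21.
1 September 2033 is a Thursday, so the first Friday is September 2.
February 6, 2033 does not fall between 21 February and 2 September, so daylight saving is not in effect and Haloth Prefecture is at UTC+03:00.
16:30 Haloth Prefecture − 3h = 13:30 UTC.
1 November 2032 is a Monday, so the first Sunday is November 7 and the fourth is November 28.
1 February 2033 is a Tuesday, so the first Saturday is February 5.
At the standard offset (UTC+00:30), 13:30 UTC + 0h30m = 14:00 Kesoth Republic standard time.
The standard-time date in Kesoth Republic, February 6, 2033, does not fall between 28 November 2032 and 5 February 2033, so daylight saving is not in effect and Kesoth Republic is at UTC+00:30.
13:30 UTC + 0h30m = 14:00 Kesoth Republic.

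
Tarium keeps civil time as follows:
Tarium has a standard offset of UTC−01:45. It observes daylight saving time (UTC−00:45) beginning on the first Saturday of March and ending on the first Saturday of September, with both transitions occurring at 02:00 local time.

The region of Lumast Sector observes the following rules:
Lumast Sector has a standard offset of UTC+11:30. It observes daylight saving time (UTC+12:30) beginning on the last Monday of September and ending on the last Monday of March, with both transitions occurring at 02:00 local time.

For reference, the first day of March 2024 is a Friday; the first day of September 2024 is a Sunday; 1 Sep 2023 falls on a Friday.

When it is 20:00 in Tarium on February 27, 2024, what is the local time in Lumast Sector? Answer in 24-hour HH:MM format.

10:15

1 March 2024 is a Friday, so the first Saturday is March 2.
1 September 2024 is a Sunday, so the first Saturday is September 7.
February 27, 2024 does not fall between 2 March and 7 September, so daylight saving is not in effect and Tarium is at UTC−01:45.
20:00 Tarium + 1h45m = 21:45 UTC.
1 September 2023 is a Friday, so Mondays fall on 4, 11, 18, 25; the last is September 25.
1 March 2024 is a Friday, so Mondays fall on 4, 11, 18, 25; the last is March 25.
At the standard offset (UTC+11:30), 21:45 UTC + 11h30m = 09:15 Lumast Sector standard time (rolling into the next day, 28 February 2024).
The standard-time date in Lumast Sector, February 28, 2024, lies within the daylight-saving period (25 September 2023 – 25 March 2024), so Lumast Sector is on daylight time, UTC+12:30.
21:45 UTC + 12h30m = 10:15 Lumast Sector (rolling into the next day, 28 February 2024).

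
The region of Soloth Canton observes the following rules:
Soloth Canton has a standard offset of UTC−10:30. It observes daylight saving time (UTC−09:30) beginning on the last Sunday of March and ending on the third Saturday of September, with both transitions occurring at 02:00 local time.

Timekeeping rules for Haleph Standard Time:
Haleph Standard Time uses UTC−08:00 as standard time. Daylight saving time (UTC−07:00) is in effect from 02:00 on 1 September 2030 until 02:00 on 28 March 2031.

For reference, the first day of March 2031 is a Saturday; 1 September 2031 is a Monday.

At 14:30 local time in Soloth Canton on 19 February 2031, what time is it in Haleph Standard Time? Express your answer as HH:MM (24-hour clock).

1 March 2031 is a Saturday, so Sundays fall on 2, 9, 16, 23, 30; the last is March 30.
1 September 2031 is a Monday, so the first Saturday is September 6 and the third is September 20.
19 February 2031 is outside the daylight-saving period (30 March – 20 September), so Soloth Canton is on standard time, UTC−10:30.
14:30 Soloth Canton + 10h30m = 01:00 UTC (rolling into the next day, 20 February 2031).
At the standard offset (UTC−08:00), 01:00 UTC − 8h = 17:00 Haleph Standard Time standard time (rolling into the previous day, 19 February 2031).
The standard-time date in Haleph Standard Time, 19 February 2031, falls between 1 September 2030 and 28 March 2031, so daylight saving is in effect and Haleph Standard Time is at UTC−07:00.
01:00 UTC − 7h = 18:00 Haleph Standard Time (rolling into the previous day, 19 February 2031).

18:00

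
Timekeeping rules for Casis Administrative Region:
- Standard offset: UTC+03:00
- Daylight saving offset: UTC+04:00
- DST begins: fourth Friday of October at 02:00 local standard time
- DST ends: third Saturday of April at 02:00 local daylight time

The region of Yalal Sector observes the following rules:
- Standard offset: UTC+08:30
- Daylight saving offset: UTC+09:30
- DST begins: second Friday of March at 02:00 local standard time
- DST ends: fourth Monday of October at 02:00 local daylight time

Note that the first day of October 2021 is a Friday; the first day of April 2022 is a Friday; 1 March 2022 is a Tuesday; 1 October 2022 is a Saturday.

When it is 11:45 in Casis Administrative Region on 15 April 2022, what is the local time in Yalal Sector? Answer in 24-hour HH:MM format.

1 October 2021 is a Friday, so the first Friday is October 1 and the fourth is October 22.
1 April 2022 is a Friday, so the first Saturday is April 2 and the third is April 16.
15 April 2022 lies within the daylight-saving period (22 October 2021 – 16 April 2022), so Casis Administrative Region is on daylight time, UTC+04:00.
11:45 Casis Administrative Region − 4h = 07:45 UTC.
1 March 2022 is a Tuesday, so the first Friday is March 4 and the second is March 11.
1 October 2022 is a Saturday, so the first Monday is October 3 and the fourth is October 24.
At the standard offset (UTC+08:30), 07:45 UTC + 8h30m = 16:15 Yalal Sector standard time.
The standard-time date in Yalal Sector, 15 April 2022, falls between 11 March and 24 October, so daylight saving is in effect and Yalal Sector is at UTC+09:30.
07:45 UTC + 9h30m = 17:15 Yalal Sector.

17:15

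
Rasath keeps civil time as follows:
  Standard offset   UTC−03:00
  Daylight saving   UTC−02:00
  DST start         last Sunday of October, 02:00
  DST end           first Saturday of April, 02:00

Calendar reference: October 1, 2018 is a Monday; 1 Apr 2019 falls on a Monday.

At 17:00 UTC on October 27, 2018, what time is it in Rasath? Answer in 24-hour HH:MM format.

1 October 2018 is a Monday, so Sundays fall on 7, 14, 21, 28; the last is October 28.
1 April 2019 is a Monday, so the first Saturday is April 6.
At the standard offset (UTC−03:00), 17:00 UTC − 3h = 14:00 Rasath standard time.
Daylight saving runs 28 October 2018 – 6 April 2019; the standard-time date in Rasath, October 27, 2018, is outside that window, so Rasath is on standard time at UTC−03:00.
17:00 UTC − 3h = 14:00 local.

14:00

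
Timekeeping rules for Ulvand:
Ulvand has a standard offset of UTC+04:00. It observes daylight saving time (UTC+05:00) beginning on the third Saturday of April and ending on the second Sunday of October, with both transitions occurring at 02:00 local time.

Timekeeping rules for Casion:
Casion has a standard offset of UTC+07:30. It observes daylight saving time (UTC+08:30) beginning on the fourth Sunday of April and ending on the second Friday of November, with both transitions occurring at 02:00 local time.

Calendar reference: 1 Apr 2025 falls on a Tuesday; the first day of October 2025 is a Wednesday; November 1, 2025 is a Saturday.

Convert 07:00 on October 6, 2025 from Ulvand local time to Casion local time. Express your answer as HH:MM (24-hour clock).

10:30

1 April 2025 is a Tuesday, so the first Saturday is April 5 and the third is April 19.
1 October 2025 is a Wednesday, so the first Sunday is October 5 and the second is October 12.
October 6, 2025 lies within the daylight-saving period (19 April – 12 October), so Ulvand is on daylight time, UTC+05:00.
07:00 Ulvand − 5h = 02:00 UTC.
1 April 2025 is a Tuesday, so the first Sunday is April 6 and the fourth is April 27.
1 November 2025 is a Saturday, so the first Friday is November 7 and the second is November 14.
At the standard offset (UTC+07:30), 02:00 UTC + 7h30m = 09:30 Casion standard time.
The standard-time date in Casion, October 6, 2025, lies within the daylight-saving period (27 April – 14 November), so Casion is on daylight time, UTC+08:30.
02:00 UTC + 8h30m = 10:30 Casion.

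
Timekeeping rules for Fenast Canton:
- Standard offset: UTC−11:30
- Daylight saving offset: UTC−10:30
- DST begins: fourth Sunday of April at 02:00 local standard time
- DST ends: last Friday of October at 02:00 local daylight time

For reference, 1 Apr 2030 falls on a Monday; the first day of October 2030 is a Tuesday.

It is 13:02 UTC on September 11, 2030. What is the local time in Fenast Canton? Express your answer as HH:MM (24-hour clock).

02:32

1 April 2030 is a Monday, so the first Sunday is April 7 and the fourth is April 28.
1 October 2030 is a Tuesday, so Fridays fall on 4, 11, 18, 25; the last is October 25.
At the standard offset (UTC−11:30), 13:02 UTC − 11h30m = 01:32 Fenast Canton standard time.
Daylight saving runs 28 April – 25 October; the standard-time date in Fenast Canton, September 11, 2030, is inside that window, so Fenast Canton is at UTC−10:30.
13:02 UTC − 10h30m = 02:32 local.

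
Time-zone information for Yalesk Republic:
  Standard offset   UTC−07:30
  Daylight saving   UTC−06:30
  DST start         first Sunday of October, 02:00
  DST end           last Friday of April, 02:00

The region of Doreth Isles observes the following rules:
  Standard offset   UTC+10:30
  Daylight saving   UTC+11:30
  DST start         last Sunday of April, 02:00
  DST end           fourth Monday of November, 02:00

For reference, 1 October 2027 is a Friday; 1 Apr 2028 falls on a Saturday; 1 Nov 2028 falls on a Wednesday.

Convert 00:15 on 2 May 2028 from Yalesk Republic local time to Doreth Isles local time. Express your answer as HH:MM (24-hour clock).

1 October 2027 is a Friday, so the first Sunday is October 3.
1 April 2028 is a Saturday, so Fridays fall on 7, 14, 21, 28; the last is April 28.
2 May 2028 is outside the daylight-saving period (3 October 2027 – 28 April 2028), so Yalesk Republic is on standard time, UTC−07:30.
00:15 Yalesk Republic + 7h30m = 07:45 UTC.
1 April 2028 is a Saturday, so Sundays fall on 2, 9, 16, 23, 30; the last is April 30.
1 November 2028 is a Wednesday, so the first Monday is November 6 and the fourth is November 27.
At the standard offset (UTC+10:30), 07:45 UTC + 10h30m = 18:15 Doreth Isles standard time.
The standard-time date in Doreth Isles, 2 May 2028, falls between 30 April and 27 November, so daylight saving is in effect and Doreth Isles is at UTC+11:30.
07:45 UTC + 11h30m = 19:15 Doreth Isles.

19:15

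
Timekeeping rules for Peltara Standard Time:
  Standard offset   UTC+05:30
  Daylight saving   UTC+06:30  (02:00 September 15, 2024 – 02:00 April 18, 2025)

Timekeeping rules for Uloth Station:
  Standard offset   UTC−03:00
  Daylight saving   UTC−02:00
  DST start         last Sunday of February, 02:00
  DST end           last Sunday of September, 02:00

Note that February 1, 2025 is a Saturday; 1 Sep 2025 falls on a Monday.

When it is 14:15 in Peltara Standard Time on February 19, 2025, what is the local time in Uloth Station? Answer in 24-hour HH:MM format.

04:45

February 19, 2025 falls between 15 September 2024 and 18 April 2025, so daylight saving is in effect and Peltara Standard Time is at UTC+06:30.
14:15 Peltara Standard Time − 6h30m = 07:45 UTC.
1 February 2025 is a Saturday, so Sundays fall on 2, 9, 16, 23; the last is February 23.
1 September 2025 is a Monday, so Sundays fall on 7, 14, 21, 28; the last is September 28.
At the standard offset (UTC−03:00), 07:45 UTC − 3h = 04:45 Uloth Station standard time.
Daylight saving runs 23 February – 28 September; the standard-time date in Uloth Station, February 19, 2025, is outside that window, so Uloth Station is on standard time at UTC−03:00.
07:45 UTC − 3h = 04:45 Uloth Station.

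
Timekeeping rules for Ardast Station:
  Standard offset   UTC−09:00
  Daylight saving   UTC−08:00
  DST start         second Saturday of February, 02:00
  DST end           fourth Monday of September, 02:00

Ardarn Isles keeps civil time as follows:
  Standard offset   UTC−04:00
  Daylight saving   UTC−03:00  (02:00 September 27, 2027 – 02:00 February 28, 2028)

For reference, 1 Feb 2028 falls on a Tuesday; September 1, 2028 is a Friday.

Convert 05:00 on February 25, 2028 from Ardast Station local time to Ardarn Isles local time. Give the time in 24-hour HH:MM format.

1 February 2028 is a Tuesday, so the first Saturday is February 5 and the second is February 12.
1 September 2028 is a Friday, so the first Monday is September 4 and the fourth is September 25.
February 25, 2028 lies within the daylight-saving period (12 February – 25 September), so Ardast Station is on daylight time, UTC−08:00.
05:00 Ardast Station + 8h = 13:00 UTC.
At the standard offset (UTC−04:00), 13:00 UTC − 4h = 09:00 Ardarn Isles standard time.
The standard-time date in Ardarn Isles, February 25, 2028, lies within the daylight-saving period (27 September 2027 – 28 February 2028), so Ardarn Isles is on daylight time, UTC−03:00.
13:00 UTC − 3h = 10:00 Ardarn Isles.

10:00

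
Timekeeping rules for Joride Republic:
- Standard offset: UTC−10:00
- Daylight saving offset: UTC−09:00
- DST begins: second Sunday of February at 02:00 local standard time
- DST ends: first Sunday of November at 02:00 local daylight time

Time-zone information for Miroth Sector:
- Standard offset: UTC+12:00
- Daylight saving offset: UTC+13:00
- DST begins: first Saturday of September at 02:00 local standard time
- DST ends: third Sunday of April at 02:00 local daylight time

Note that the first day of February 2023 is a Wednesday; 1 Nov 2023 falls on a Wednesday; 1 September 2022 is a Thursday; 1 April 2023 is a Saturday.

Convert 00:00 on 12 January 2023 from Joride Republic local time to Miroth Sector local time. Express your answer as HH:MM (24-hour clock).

23:00

1 February 2023 is a Wednesday, so the first Sunday is February 5 and the second is February 12.
1 November 2023 is a Wednesday, so the first Sunday is November 5.
Daylight saving runs 12 February – 5 November; 12 January 2023 is outside that window, so Joride Republic is on standard time at UTC−10:00.
00:00 Joride Republic + 10h = 10:00 UTC.
1 September 2022 is a Thursday, so the first Saturday is September 3.
1 April 2023 is a Saturday, so the first Sunday is April 2 and the third is April 16.
At the standard offset (UTC+12:00), 10:00 UTC + 12h = 22:00 Miroth Sector standard time.
Daylight saving runs 3 September 2022 – 16 April 2023; the standard-time date in Miroth Sector, 12 January 2023, is inside that window, so Miroth Sector is at UTC+13:00.
10:00 UTC + 13h = 23:00 Miroth Sector.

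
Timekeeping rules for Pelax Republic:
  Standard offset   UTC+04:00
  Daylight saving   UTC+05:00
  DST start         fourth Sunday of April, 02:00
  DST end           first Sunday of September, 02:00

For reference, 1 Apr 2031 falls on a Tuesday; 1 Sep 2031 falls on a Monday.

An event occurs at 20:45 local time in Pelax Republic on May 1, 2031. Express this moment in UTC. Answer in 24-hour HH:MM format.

1 April 2031 is a Tuesday, so the first Sunday is April 6 and the fourth is April 27.
1 September 2031 is a Monday, so the first Sunday is September 7.
May 1, 2031 lies within the daylight-saving period (27 April – 7 September), so Pelax Republic is on daylight time, UTC+05:00.
20:45 local − 5h = 15:45 UTC.

15:45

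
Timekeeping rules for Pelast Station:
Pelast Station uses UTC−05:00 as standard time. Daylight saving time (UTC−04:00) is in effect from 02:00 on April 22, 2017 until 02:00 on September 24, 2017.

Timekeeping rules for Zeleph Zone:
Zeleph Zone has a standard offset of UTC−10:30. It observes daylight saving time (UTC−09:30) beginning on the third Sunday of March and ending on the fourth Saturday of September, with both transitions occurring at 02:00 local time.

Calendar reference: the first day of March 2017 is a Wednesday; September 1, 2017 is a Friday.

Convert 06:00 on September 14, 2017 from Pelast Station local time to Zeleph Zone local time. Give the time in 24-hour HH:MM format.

September 14, 2017 lies within the daylight-saving period (22 April – 24 September), so Pelast Station is on daylight time, UTC−04:00.
06:00 Pelast Station + 4h = 10:00 UTC.
1 March 2017 is a Wednesday, so the first Sunday is March 5 and the third is March 19.
1 September 2017 is a Friday, so the first Saturday is September 2 and the fourth is September 23.
At the standard offset (UTC−10:30), 10:00 UTC − 10h30m = 23:30 Zeleph Zone standard time (rolling into the previous day, 13 September 2017).
Daylight saving runs 19 March – 23 September; the standard-time date in Zeleph Zone, September 13, 2017, is inside that window, so Zeleph Zone is at UTC−09:30.
10:00 UTC − 9h30m = 00:30 Zeleph Zone.

00:30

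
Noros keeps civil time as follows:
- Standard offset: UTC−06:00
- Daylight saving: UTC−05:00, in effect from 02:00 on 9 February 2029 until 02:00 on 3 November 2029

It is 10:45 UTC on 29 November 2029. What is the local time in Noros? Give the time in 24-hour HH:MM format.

At the standard offset (UTC−06:00), 10:45 UTC − 6h = 04:45 Noros standard time.
The standard-time date in Noros, 29 November 2029, does not fall between 9 February and 3 November, so daylight saving is not in effect and Noros is at UTC−06:00.
10:45 UTC − 6h = 04:45 local.

04:45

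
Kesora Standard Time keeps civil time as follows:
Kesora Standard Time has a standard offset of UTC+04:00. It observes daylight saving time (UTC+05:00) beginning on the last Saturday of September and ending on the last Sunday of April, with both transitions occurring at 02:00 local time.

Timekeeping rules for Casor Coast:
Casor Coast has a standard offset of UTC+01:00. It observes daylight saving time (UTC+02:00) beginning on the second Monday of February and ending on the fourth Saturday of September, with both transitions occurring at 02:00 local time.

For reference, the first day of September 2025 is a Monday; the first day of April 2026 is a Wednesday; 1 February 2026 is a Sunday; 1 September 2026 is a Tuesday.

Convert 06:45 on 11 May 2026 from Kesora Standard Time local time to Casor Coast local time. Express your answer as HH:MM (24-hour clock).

1 September 2025 is a Monday, so Saturdays fall on 6, 13, 20, 27; the last is September 27.
1 April 2026 is a Wednesday, so Sundays fall on 5, 12, 19, 26; the last is April 26.
11 May 2026 does not fall between 27 September 2025 and 26 April 2026, so daylight saving is not in effect and Kesora Standard Time is at UTC+04:00.
06:45 Kesora Standard Time − 4h = 02:45 UTC.
1 February 2026 is a Sunday, so the first Monday is February 2 and the second is February 9.
1 September 2026 is a Tuesday, so the first Saturday is September 5 and the fourth is September 26.
At the standard offset (UTC+01:00), 02:45 UTC + 1h = 03:45 Casor Coast standard time.
The standard-time date in Casor Coast, 11 May 2026, lies within the daylight-saving period (9 February – 26 September), so Casor Coast is on daylight time, UTC+02:00.
02:45 UTC + 2h = 04:45 Casor Coast.

04:45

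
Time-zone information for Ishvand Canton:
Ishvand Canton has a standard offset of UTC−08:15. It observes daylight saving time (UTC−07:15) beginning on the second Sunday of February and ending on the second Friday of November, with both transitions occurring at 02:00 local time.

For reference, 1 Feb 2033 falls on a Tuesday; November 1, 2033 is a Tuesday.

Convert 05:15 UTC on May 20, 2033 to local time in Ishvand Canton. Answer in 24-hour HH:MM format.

1 February 2033 is a Tuesday, so the first Sunday is February 6 and the second is February 13.
1 November 2033 is a Tuesday, so the first Friday is November 4 and the second is November 11.
At the standard offset (UTC−08:15), 05:15 UTC − 8h15m = 21:00 Ishvand Canton standard time (rolling into the previous day, 19 May 2033).
The standard-time date in Ishvand Canton, May 19, 2033, lies within the daylight-saving period (13 February – 11 November), so Ishvand Canton is on daylight time, UTC−07:15.
05:15 UTC − 7h15m = 22:00 local (rolling into the previous day, 19 May 2033).

22:00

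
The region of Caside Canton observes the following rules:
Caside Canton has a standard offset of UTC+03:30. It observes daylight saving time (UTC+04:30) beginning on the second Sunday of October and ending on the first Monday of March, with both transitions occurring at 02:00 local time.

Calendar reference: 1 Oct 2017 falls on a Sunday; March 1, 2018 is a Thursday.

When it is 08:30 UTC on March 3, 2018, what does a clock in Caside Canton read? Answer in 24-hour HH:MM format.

13:00

1 October 2017 is a Sunday, so the first Sunday is October 1 and the second is October 8.
1 March 2018 is a Thursday, so the first Monday is March 5.
At the standard offset (UTC+03:30), 08:30 UTC + 3h30m = 12:00 Caside Canton standard time.
The standard-time date in Caside Canton, March 3, 2018, falls between 8 October 2017 and 5 March 2018, so daylight saving is in effect and Caside Canton is at UTC+04:30.
08:30 UTC + 4h30m = 13:00 local.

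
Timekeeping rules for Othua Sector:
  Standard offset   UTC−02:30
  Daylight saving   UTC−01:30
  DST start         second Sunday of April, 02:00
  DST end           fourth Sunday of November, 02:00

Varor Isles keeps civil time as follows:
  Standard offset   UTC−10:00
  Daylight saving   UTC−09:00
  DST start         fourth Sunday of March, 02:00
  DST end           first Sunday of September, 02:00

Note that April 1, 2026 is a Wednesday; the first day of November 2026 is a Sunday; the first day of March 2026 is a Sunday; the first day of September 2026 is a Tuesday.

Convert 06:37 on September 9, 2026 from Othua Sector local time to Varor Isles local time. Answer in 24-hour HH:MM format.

1 April 2026 is a Wednesday, so the first Sunday is April 5 and the second is April 12.
1 November 2026 is a Sunday, so the first Sunday is November 1 and the fourth is November 22.
Daylight saving runs 12 April – 22 November; September 9, 2026 is inside that window, so Othua Sector is at UTC−01:30.
06:37 Othua Sector + 1h30m = 08:07 UTC.
1 March 2026 is a Sunday, so the first Sunday is March 1 and the fourth is March 22.
1 September 2026 is a Tuesday, so the first Sunday is September 6.
At the standard offset (UTC−10:00), 08:07 UTC − 10h = 22:07 Varor Isles standard time (rolling into the previous day, 8 September 2026).
Daylight saving runs 22 March – 6 September; the standard-time date in Varor Isles, September 8, 2026, is outside that window, so Varor Isles is on standard time at UTC−10:00.
08:07 UTC − 10h = 22:07 Varor Isles (rolling into the previous day, 8 September 2026).

22:07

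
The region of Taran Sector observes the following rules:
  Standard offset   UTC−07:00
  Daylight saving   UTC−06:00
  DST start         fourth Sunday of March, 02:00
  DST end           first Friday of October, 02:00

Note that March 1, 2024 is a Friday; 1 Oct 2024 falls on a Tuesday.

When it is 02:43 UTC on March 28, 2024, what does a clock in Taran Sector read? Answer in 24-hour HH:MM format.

1 March 2024 is a Friday, so the first Sunday is March 3 and the fourth is March 24.
1 October 2024 is a Tuesday, so the first Friday is October 4.
At the standard offset (UTC−07:00), 02:43 UTC − 7h = 19:43 Taran Sector standard time (rolling into the previous day, 27 March 2024).
Daylight saving runs 24 March – 4 October; the standard-time date in Taran Sector, March 27, 2024, is inside that window, so Taran Sector is at UTC−06:00.
02:43 UTC − 6h = 20:43 local (rolling into the previous day, 27 March 2024).

20:43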